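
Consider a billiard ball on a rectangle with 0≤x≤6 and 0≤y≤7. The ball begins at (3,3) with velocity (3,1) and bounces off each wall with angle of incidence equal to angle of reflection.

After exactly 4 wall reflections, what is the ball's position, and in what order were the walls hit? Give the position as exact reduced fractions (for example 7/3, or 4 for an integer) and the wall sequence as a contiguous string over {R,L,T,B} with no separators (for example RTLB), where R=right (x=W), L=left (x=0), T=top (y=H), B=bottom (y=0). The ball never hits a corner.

1. t=1 → R at (6,4); v=(-3,1)
2. t=2 → L at (0,6); v=(3,1)
3. t=1 → T at (3,7); v=(3,-1)
4. t=1 → R at (6,6); v=(-3,-1)

Final position: (6,6)
Wall sequence: RLTR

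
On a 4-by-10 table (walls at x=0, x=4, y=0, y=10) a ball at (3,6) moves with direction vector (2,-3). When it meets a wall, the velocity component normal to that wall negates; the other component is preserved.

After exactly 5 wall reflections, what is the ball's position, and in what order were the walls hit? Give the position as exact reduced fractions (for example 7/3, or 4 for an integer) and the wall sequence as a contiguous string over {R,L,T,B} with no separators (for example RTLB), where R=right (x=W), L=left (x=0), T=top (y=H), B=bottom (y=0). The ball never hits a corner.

Final position: (7/3,10)
Wall sequence: RBLRT

1. t=1/2 → R at (4,9/2); v=(-2,-3)
2. t=3/2 → B at (1,0); v=(-2,3)
3. t=1/2 → L at (0,3/2); v=(2,3)
4. t=2 → R at (4,15/2); v=(-2,3)
5. t=5/6 → T at (7/3,10); v=(-2,-3)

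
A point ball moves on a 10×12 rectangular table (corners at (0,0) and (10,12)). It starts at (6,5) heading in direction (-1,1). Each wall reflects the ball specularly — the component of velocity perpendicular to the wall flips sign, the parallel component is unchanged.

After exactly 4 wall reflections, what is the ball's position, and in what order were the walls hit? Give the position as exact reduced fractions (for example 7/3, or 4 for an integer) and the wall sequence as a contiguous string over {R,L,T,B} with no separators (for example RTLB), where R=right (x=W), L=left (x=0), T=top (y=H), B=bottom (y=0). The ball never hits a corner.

Final position: (7,0)
Wall sequence: LTRB

1. t=6 → L at (0,11); v=(1,1)
2. t=1 → T at (1,12); v=(1,-1)
3. t=9 → R at (10,3); v=(-1,-1)
4. t=3 → B at (7,0); v=(-1,1)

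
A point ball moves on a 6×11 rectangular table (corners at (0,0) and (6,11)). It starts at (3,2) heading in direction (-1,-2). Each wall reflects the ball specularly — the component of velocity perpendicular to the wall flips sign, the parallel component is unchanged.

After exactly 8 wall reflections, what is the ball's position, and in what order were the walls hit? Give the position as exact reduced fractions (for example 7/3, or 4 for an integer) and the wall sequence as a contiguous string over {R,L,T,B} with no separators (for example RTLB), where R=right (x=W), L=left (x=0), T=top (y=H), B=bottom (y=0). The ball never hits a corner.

1. t=1 → B at (2,0); v=(-1,2)
2. t=2 → L at (0,4); v=(1,2)
3. t=7/2 → T at (7/2,11); v=(1,-2)
4. t=5/2 → R at (6,6); v=(-1,-2)
5. t=3 → B at (3,0); v=(-1,2)
6. t=3 → L at (0,6); v=(1,2)
7. t=5/2 → T at (5/2,11); v=(1,-2)
8. t=7/2 → R at (6,4); v=(-1,-2)

Final position: (6,4)
Wall sequence: BLTRBLTR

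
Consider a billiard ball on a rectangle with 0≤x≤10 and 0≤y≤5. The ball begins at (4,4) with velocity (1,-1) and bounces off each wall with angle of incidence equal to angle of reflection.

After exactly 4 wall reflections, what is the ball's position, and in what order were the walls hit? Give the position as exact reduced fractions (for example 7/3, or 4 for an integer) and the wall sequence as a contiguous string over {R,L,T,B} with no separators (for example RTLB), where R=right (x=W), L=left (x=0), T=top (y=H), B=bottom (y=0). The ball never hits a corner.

1. t=4 → B at (8,0); v=(1,1)
2. t=2 → R at (10,2); v=(-1,1)
3. t=3 → T at (7,5); v=(-1,-1)
4. t=5 → B at (2,0); v=(-1,1)

Final position: (2,0)
Wall sequence: BRTB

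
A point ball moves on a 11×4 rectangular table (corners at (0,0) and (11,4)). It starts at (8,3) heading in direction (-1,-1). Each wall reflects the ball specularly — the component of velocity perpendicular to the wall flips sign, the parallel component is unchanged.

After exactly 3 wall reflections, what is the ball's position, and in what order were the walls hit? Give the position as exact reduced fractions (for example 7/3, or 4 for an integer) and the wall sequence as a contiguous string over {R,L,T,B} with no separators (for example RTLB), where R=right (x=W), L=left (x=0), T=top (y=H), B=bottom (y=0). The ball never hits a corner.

1. t=3 → B at (5,0); v=(-1,1)
2. t=4 → T at (1,4); v=(-1,-1)
3. t=1 → L at (0,3); v=(1,-1)

Final position: (0,3)
Wall sequence: BTL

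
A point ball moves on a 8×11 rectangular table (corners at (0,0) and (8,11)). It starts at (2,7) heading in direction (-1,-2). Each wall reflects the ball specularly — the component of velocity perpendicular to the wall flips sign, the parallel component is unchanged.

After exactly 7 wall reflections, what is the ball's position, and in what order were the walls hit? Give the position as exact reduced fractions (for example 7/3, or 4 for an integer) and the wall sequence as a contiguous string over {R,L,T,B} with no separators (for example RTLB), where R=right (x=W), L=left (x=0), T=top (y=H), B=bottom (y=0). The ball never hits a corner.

1. t=2 → L at (0,3); v=(1,-2)
2. t=3/2 → B at (3/2,0); v=(1,2)
3. t=11/2 → T at (7,11); v=(1,-2)
4. t=1 → R at (8,9); v=(-1,-2)
5. t=9/2 → B at (7/2,0); v=(-1,2)
6. t=7/2 → L at (0,7); v=(1,2)
7. t=2 → T at (2,11); v=(1,-2)

Final position: (2,11)
Wall sequence: LBTRBLT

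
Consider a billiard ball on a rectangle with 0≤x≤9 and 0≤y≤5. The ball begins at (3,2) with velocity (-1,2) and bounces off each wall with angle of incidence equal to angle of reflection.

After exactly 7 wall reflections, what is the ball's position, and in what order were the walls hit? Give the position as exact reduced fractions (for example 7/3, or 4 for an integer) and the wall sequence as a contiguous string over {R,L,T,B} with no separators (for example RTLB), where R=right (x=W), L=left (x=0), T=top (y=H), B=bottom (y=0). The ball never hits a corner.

1. t=3/2 → T at (3/2,5); v=(-1,-2)
2. t=3/2 → L at (0,2); v=(1,-2)
3. t=1 → B at (1,0); v=(1,2)
4. t=5/2 → T at (7/2,5); v=(1,-2)
5. t=5/2 → B at (6,0); v=(1,2)
6. t=5/2 → T at (17/2,5); v=(1,-2)
7. t=1/2 → R at (9,4); v=(-1,-2)

Final position: (9,4)
Wall sequence: TLBTBTR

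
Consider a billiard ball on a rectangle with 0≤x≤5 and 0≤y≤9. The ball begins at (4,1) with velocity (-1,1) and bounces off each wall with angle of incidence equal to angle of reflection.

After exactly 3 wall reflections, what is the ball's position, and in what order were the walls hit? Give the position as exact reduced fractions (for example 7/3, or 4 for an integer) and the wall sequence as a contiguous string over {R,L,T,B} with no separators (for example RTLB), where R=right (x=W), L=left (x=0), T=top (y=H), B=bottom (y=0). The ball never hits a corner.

1. t=4 → L at (0,5); v=(1,1)
2. t=4 → T at (4,9); v=(1,-1)
3. t=1 → R at (5,8); v=(-1,-1)

Final position: (5,8)
Wall sequence: LTR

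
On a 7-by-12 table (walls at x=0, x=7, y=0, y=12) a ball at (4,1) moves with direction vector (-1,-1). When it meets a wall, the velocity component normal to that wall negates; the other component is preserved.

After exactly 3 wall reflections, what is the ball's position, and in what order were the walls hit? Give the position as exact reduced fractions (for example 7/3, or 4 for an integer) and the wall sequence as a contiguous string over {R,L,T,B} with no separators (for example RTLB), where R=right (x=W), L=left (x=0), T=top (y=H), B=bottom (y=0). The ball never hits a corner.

1. t=1 → B at (3,0); v=(-1,1)
2. t=3 → L at (0,3); v=(1,1)
3. t=7 → R at (7,10); v=(-1,1)

Final position: (7,10)
Wall sequence: BLR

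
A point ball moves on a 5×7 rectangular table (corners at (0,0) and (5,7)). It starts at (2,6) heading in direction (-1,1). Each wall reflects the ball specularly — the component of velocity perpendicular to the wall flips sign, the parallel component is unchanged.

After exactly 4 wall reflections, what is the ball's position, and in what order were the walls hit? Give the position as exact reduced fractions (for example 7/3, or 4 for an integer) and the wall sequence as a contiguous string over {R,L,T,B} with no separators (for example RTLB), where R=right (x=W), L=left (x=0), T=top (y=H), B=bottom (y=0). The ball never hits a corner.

1. t=1 → T at (1,7); v=(-1,-1)
2. t=1 → L at (0,6); v=(1,-1)
3. t=5 → R at (5,1); v=(-1,-1)
4. t=1 → B at (4,0); v=(-1,1)

Final position: (4,0)
Wall sequence: TLRB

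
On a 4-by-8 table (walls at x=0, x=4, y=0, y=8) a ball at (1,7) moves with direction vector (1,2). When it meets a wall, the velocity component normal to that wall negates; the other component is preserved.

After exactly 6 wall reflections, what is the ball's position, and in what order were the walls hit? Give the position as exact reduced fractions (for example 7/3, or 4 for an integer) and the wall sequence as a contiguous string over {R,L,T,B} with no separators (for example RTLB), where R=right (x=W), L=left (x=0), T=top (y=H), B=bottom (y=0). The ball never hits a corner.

1. t=1/2 → T at (3/2,8); v=(1,-2)
2. t=5/2 → R at (4,3); v=(-1,-2)
3. t=3/2 → B at (5/2,0); v=(-1,2)
4. t=5/2 → L at (0,5); v=(1,2)
5. t=3/2 → T at (3/2,8); v=(1,-2)
6. t=5/2 → R at (4,3); v=(-1,-2)

Final position: (4,3)
Wall sequence: TRBLTR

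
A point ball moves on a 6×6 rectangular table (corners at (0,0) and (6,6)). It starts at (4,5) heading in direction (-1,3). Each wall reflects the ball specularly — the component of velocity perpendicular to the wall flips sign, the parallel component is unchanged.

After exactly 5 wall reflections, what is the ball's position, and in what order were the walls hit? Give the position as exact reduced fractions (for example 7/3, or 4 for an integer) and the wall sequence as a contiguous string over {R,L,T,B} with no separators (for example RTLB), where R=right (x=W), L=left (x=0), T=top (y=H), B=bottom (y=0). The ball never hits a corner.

Final position: (7/3,0)
Wall sequence: TBLTB

1. t=1/3 → T at (11/3,6); v=(-1,-3)
2. t=2 → B at (5/3,0); v=(-1,3)
3. t=5/3 → L at (0,5); v=(1,3)
4. t=1/3 → T at (1/3,6); v=(1,-3)
5. t=2 → B at (7/3,0); v=(1,3)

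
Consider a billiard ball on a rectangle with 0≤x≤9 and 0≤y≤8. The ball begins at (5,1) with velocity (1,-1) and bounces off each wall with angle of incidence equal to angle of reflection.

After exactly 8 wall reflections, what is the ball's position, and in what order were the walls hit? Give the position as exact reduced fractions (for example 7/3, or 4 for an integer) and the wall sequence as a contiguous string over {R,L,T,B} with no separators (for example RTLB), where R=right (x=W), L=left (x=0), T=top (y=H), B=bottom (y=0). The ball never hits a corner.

1. t=1 → B at (6,0); v=(1,1)
2. t=3 → R at (9,3); v=(-1,1)
3. t=5 → T at (4,8); v=(-1,-1)
4. t=4 → L at (0,4); v=(1,-1)
5. t=4 → B at (4,0); v=(1,1)
6. t=5 → R at (9,5); v=(-1,1)
7. t=3 → T at (6,8); v=(-1,-1)
8. t=6 → L at (0,2); v=(1,-1)

Final position: (0,2)
Wall sequence: BRTLBRTL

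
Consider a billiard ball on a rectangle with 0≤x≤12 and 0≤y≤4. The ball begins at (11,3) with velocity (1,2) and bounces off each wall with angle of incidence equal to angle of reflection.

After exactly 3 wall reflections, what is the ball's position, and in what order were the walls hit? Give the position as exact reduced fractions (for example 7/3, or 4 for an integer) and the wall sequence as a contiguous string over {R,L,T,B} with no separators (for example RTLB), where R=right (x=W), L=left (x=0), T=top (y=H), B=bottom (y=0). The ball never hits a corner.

1. t=1/2 → T at (23/2,4); v=(1,-2)
2. t=1/2 → R at (12,3); v=(-1,-2)
3. t=3/2 → B at (21/2,0); v=(-1,2)

Final position: (21/2,0)
Wall sequence: TRB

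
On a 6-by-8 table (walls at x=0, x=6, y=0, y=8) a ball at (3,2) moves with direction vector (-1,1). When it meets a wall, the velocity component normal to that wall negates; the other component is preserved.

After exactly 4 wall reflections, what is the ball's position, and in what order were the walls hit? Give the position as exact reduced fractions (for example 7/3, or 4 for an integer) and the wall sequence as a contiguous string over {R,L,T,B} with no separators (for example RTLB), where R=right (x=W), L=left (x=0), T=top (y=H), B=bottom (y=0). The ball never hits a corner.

1. t=3 → L at (0,5); v=(1,1)
2. t=3 → T at (3,8); v=(1,-1)
3. t=3 → R at (6,5); v=(-1,-1)
4. t=5 → B at (1,0); v=(-1,1)

Final position: (1,0)
Wall sequence: LTRB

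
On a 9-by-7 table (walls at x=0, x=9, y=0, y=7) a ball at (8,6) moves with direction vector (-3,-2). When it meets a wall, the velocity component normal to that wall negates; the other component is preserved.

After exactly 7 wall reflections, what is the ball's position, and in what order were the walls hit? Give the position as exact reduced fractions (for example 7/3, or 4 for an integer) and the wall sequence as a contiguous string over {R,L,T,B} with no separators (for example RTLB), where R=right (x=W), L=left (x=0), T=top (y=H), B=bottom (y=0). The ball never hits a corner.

1. t=8/3 → L at (0,2/3); v=(3,-2)
2. t=1/3 → B at (1,0); v=(3,2)
3. t=8/3 → R at (9,16/3); v=(-3,2)
4. t=5/6 → T at (13/2,7); v=(-3,-2)
5. t=13/6 → L at (0,8/3); v=(3,-2)
6. t=4/3 → B at (4,0); v=(3,2)
7. t=5/3 → R at (9,10/3); v=(-3,2)

Final position: (9,10/3)
Wall sequence: LBRTLBR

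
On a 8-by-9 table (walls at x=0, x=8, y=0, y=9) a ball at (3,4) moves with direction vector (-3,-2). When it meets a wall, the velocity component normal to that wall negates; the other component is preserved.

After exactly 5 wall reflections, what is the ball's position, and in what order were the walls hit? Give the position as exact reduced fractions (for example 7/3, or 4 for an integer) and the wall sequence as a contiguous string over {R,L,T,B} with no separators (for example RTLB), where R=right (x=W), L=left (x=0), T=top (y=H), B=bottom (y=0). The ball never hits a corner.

Final position: (1/2,9)
Wall sequence: LBRLT

1. t=1 → L at (0,2); v=(3,-2)
2. t=1 → B at (3,0); v=(3,2)
3. t=5/3 → R at (8,10/3); v=(-3,2)
4. t=8/3 → L at (0,26/3); v=(3,2)
5. t=1/6 → T at (1/2,9); v=(3,-2)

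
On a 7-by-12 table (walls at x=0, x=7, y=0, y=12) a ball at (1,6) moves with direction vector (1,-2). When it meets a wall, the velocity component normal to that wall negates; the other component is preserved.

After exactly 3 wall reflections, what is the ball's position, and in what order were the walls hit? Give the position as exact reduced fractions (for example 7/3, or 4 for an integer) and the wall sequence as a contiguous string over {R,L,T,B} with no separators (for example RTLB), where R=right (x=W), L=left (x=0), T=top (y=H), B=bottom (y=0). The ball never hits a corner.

Final position: (4,12)
Wall sequence: BRT

1. t=3 → B at (4,0); v=(1,2)
2. t=3 → R at (7,6); v=(-1,2)
3. t=3 → T at (4,12); v=(-1,-2)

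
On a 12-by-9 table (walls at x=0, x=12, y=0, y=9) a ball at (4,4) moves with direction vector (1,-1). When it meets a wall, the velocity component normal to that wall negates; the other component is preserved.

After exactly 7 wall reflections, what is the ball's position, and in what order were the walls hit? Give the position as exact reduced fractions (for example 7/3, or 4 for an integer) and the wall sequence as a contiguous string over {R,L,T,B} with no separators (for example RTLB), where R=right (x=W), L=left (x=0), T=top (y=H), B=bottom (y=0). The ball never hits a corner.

Final position: (12,8)
Wall sequence: BRTLBTR

1. t=4 → B at (8,0); v=(1,1)
2. t=4 → R at (12,4); v=(-1,1)
3. t=5 → T at (7,9); v=(-1,-1)
4. t=7 → L at (0,2); v=(1,-1)
5. t=2 → B at (2,0); v=(1,1)
6. t=9 → T at (11,9); v=(1,-1)
7. t=1 → R at (12,8); v=(-1,-1)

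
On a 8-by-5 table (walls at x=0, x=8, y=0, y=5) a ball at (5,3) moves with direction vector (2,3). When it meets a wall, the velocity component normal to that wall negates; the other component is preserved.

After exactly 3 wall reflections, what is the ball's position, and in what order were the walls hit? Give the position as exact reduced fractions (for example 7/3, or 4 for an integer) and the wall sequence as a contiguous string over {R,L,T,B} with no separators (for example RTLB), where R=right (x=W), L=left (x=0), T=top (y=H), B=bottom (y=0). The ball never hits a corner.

Final position: (19/3,0)
Wall sequence: TRB

1. t=2/3 → T at (19/3,5); v=(2,-3)
2. t=5/6 → R at (8,5/2); v=(-2,-3)
3. t=5/6 → B at (19/3,0); v=(-2,3)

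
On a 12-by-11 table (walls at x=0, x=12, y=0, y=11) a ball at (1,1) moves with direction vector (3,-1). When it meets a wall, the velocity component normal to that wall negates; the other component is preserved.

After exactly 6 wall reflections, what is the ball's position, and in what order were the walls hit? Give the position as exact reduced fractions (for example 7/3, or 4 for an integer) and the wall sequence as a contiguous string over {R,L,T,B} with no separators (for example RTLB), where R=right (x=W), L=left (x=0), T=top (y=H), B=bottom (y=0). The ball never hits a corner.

1. t=1 → B at (4,0); v=(3,1)
2. t=8/3 → R at (12,8/3); v=(-3,1)
3. t=4 → L at (0,20/3); v=(3,1)
4. t=4 → R at (12,32/3); v=(-3,1)
5. t=1/3 → T at (11,11); v=(-3,-1)
6. t=11/3 → L at (0,22/3); v=(3,-1)

Final position: (0,22/3)
Wall sequence: BRLRTL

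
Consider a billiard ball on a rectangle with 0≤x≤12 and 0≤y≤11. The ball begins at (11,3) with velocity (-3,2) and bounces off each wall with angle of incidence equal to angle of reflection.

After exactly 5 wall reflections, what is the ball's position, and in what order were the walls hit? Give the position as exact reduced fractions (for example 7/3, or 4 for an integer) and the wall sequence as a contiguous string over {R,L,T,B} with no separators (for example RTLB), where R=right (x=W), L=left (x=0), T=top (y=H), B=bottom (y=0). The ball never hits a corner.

Final position: (0,13/3)
Wall sequence: LTRBL

1. t=11/3 → L at (0,31/3); v=(3,2)
2. t=1/3 → T at (1,11); v=(3,-2)
3. t=11/3 → R at (12,11/3); v=(-3,-2)
4. t=11/6 → B at (13/2,0); v=(-3,2)
5. t=13/6 → L at (0,13/3); v=(3,2)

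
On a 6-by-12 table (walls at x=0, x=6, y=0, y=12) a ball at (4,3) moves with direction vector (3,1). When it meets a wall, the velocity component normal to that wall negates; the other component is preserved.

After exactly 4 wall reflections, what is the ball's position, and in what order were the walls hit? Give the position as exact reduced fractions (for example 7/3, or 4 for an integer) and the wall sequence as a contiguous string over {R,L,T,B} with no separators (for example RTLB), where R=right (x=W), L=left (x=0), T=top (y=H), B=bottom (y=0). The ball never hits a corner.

1. t=2/3 → R at (6,11/3); v=(-3,1)
2. t=2 → L at (0,17/3); v=(3,1)
3. t=2 → R at (6,23/3); v=(-3,1)
4. t=2 → L at (0,29/3); v=(3,1)

Final position: (0,29/3)
Wall sequence: RLRL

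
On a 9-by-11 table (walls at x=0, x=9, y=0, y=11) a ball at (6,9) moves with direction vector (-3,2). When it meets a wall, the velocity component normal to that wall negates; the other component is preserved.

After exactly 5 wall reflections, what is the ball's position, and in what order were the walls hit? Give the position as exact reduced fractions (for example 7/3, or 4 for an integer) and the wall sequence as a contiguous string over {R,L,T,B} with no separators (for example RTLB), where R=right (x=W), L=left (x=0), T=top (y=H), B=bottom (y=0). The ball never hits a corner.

1. t=1 → T at (3,11); v=(-3,-2)
2. t=1 → L at (0,9); v=(3,-2)
3. t=3 → R at (9,3); v=(-3,-2)
4. t=3/2 → B at (9/2,0); v=(-3,2)
5. t=3/2 → L at (0,3); v=(3,2)

Final position: (0,3)
Wall sequence: TLRBL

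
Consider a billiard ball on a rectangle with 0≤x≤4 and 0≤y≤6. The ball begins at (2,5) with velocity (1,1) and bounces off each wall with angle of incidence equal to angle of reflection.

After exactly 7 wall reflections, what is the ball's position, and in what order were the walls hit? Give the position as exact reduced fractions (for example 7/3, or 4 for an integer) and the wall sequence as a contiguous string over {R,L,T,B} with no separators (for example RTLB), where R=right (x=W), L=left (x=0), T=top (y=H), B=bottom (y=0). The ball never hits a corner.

Final position: (0,5)
Wall sequence: TRLBRTL

1. t=1 → T at (3,6); v=(1,-1)
2. t=1 → R at (4,5); v=(-1,-1)
3. t=4 → L at (0,1); v=(1,-1)
4. t=1 → B at (1,0); v=(1,1)
5. t=3 → R at (4,3); v=(-1,1)
6. t=3 → T at (1,6); v=(-1,-1)
7. t=1 → L at (0,5); v=(1,-1)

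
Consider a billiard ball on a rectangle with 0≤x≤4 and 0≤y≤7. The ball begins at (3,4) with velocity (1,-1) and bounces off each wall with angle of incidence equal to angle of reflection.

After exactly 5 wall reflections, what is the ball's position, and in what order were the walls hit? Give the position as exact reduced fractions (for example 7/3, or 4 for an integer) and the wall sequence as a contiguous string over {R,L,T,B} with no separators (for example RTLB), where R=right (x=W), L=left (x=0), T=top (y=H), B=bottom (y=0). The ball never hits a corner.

Final position: (2,7)
Wall sequence: RBLRT

1. t=1 → R at (4,3); v=(-1,-1)
2. t=3 → B at (1,0); v=(-1,1)
3. t=1 → L at (0,1); v=(1,1)
4. t=4 → R at (4,5); v=(-1,1)
5. t=2 → T at (2,7); v=(-1,-1)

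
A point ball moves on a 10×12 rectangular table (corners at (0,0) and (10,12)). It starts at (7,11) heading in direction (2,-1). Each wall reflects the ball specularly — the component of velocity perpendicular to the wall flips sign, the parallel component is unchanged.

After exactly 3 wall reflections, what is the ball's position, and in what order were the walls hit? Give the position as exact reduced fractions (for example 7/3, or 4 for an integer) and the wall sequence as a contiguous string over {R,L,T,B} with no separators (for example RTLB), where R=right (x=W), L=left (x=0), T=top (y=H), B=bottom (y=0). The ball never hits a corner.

1. t=3/2 → R at (10,19/2); v=(-2,-1)
2. t=5 → L at (0,9/2); v=(2,-1)
3. t=9/2 → B at (9,0); v=(2,1)

Final position: (9,0)
Wall sequence: RLB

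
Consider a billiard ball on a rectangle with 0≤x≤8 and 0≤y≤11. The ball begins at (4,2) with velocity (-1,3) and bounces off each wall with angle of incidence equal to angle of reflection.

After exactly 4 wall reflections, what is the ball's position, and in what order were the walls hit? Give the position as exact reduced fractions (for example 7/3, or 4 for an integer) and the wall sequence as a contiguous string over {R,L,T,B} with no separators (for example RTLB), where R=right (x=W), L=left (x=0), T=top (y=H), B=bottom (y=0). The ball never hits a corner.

1. t=3 → T at (1,11); v=(-1,-3)
2. t=1 → L at (0,8); v=(1,-3)
3. t=8/3 → B at (8/3,0); v=(1,3)
4. t=11/3 → T at (19/3,11); v=(1,-3)

Final position: (19/3,11)
Wall sequence: TLBT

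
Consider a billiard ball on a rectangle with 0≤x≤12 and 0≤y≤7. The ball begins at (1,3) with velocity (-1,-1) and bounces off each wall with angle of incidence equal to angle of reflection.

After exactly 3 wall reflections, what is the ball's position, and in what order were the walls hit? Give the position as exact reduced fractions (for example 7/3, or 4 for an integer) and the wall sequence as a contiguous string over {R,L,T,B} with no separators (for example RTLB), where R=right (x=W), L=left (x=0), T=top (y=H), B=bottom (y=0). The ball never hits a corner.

Final position: (9,7)
Wall sequence: LBT

1. t=1 → L at (0,2); v=(1,-1)
2. t=2 → B at (2,0); v=(1,1)
3. t=7 → T at (9,7); v=(1,-1)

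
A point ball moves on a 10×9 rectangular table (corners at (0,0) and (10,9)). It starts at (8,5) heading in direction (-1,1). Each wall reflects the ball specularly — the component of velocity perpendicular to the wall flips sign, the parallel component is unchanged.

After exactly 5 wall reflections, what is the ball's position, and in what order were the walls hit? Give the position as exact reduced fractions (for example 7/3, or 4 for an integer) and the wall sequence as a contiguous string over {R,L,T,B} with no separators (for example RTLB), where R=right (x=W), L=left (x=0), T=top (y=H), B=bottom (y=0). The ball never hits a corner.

Final position: (6,9)
Wall sequence: TLBRT

1. t=4 → T at (4,9); v=(-1,-1)
2. t=4 → L at (0,5); v=(1,-1)
3. t=5 → B at (5,0); v=(1,1)
4. t=5 → R at (10,5); v=(-1,1)
5. t=4 → T at (6,9); v=(-1,-1)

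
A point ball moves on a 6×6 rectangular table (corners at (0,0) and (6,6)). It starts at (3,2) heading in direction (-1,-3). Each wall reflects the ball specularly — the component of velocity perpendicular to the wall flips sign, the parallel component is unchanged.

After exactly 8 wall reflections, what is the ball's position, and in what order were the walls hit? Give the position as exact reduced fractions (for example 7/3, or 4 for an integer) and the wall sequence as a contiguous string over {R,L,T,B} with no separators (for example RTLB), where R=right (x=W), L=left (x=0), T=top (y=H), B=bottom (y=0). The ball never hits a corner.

1. t=2/3 → B at (7/3,0); v=(-1,3)
2. t=2 → T at (1/3,6); v=(-1,-3)
3. t=1/3 → L at (0,5); v=(1,-3)
4. t=5/3 → B at (5/3,0); v=(1,3)
5. t=2 → T at (11/3,6); v=(1,-3)
6. t=2 → B at (17/3,0); v=(1,3)
7. t=1/3 → R at (6,1); v=(-1,3)
8. t=5/3 → T at (13/3,6); v=(-1,-3)

Final position: (13/3,6)
Wall sequence: BTLBTBRT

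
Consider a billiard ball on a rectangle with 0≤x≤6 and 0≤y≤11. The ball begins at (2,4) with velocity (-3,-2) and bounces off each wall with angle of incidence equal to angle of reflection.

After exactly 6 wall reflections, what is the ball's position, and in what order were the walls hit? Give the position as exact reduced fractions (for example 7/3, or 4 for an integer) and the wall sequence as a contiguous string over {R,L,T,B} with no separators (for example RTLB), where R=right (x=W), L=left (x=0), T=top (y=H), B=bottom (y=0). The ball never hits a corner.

1. t=2/3 → L at (0,8/3); v=(3,-2)
2. t=4/3 → B at (4,0); v=(3,2)
3. t=2/3 → R at (6,4/3); v=(-3,2)
4. t=2 → L at (0,16/3); v=(3,2)
5. t=2 → R at (6,28/3); v=(-3,2)
6. t=5/6 → T at (7/2,11); v=(-3,-2)

Final position: (7/2,11)
Wall sequence: LBRLRT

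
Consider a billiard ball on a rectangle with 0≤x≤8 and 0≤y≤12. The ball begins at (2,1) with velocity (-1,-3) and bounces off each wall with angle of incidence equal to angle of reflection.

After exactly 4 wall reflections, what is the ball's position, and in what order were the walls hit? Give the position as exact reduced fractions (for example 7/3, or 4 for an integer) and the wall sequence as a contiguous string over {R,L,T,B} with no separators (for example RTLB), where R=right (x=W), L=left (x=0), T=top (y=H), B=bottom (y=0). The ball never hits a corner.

Final position: (19/3,0)
Wall sequence: BLTB

1. t=1/3 → B at (5/3,0); v=(-1,3)
2. t=5/3 → L at (0,5); v=(1,3)
3. t=7/3 → T at (7/3,12); v=(1,-3)
4. t=4 → B at (19/3,0); v=(1,3)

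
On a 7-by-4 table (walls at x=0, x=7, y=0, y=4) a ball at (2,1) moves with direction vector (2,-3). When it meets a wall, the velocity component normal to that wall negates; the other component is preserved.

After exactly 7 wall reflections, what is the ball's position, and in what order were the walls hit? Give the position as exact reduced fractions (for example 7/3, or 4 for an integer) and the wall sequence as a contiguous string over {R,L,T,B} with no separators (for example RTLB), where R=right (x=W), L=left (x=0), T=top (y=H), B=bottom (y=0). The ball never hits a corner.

1. t=1/3 → B at (8/3,0); v=(2,3)
2. t=4/3 → T at (16/3,4); v=(2,-3)
3. t=5/6 → R at (7,3/2); v=(-2,-3)
4. t=1/2 → B at (6,0); v=(-2,3)
5. t=4/3 → T at (10/3,4); v=(-2,-3)
6. t=4/3 → B at (2/3,0); v=(-2,3)
7. t=1/3 → L at (0,1); v=(2,3)

Final position: (0,1)
Wall sequence: BTRBTBL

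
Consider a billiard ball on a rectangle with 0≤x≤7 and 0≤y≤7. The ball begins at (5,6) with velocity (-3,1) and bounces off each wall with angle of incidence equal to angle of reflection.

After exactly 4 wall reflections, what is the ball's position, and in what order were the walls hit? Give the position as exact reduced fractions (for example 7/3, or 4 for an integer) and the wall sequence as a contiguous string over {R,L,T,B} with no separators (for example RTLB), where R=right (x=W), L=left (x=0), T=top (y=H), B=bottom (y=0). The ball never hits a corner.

1. t=1 → T at (2,7); v=(-3,-1)
2. t=2/3 → L at (0,19/3); v=(3,-1)
3. t=7/3 → R at (7,4); v=(-3,-1)
4. t=7/3 → L at (0,5/3); v=(3,-1)

Final position: (0,5/3)
Wall sequence: TLRL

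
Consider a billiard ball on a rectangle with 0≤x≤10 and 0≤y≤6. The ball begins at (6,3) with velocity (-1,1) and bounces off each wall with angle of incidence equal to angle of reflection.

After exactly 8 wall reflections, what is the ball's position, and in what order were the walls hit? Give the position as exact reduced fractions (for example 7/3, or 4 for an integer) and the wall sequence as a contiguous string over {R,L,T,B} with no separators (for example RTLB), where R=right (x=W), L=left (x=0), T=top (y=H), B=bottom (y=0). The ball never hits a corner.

Final position: (1,6)
Wall sequence: TLBTRBLT

1. t=3 → T at (3,6); v=(-1,-1)
2. t=3 → L at (0,3); v=(1,-1)
3. t=3 → B at (3,0); v=(1,1)
4. t=6 → T at (9,6); v=(1,-1)
5. t=1 → R at (10,5); v=(-1,-1)
6. t=5 → B at (5,0); v=(-1,1)
7. t=5 → L at (0,5); v=(1,1)
8. t=1 → T at (1,6); v=(1,-1)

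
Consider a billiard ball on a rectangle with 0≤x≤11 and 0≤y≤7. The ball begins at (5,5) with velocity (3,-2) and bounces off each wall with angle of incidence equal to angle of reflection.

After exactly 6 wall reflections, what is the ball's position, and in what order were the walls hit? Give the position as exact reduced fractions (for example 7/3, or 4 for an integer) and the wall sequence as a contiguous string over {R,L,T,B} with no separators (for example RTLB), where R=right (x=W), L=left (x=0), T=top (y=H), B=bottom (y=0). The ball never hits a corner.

1. t=2 → R at (11,1); v=(-3,-2)
2. t=1/2 → B at (19/2,0); v=(-3,2)
3. t=19/6 → L at (0,19/3); v=(3,2)
4. t=1/3 → T at (1,7); v=(3,-2)
5. t=10/3 → R at (11,1/3); v=(-3,-2)
6. t=1/6 → B at (21/2,0); v=(-3,2)

Final position: (21/2,0)
Wall sequence: RBLTRB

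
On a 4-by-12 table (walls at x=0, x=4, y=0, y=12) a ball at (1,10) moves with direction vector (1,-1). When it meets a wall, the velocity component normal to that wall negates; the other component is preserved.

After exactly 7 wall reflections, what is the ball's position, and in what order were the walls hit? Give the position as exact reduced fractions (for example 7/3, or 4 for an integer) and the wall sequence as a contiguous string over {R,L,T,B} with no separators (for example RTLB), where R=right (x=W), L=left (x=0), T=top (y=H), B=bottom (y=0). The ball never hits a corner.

Final position: (1,12)
Wall sequence: RLBRLRT

1. t=3 → R at (4,7); v=(-1,-1)
2. t=4 → L at (0,3); v=(1,-1)
3. t=3 → B at (3,0); v=(1,1)
4. t=1 → R at (4,1); v=(-1,1)
5. t=4 → L at (0,5); v=(1,1)
6. t=4 → R at (4,9); v=(-1,1)
7. t=3 → T at (1,12); v=(-1,-1)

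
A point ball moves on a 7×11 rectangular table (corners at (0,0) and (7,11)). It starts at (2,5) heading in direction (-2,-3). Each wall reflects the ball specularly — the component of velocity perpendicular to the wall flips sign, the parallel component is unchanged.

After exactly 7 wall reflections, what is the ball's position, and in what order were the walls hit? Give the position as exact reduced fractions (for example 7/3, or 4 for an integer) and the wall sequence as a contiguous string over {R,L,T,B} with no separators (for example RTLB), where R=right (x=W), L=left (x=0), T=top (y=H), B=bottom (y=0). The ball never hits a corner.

Final position: (7,15/2)
Wall sequence: LBRTLBR

1. t=1 → L at (0,2); v=(2,-3)
2. t=2/3 → B at (4/3,0); v=(2,3)
3. t=17/6 → R at (7,17/2); v=(-2,3)
4. t=5/6 → T at (16/3,11); v=(-2,-3)
5. t=8/3 → L at (0,3); v=(2,-3)
6. t=1 → B at (2,0); v=(2,3)
7. t=5/2 → R at (7,15/2); v=(-2,3)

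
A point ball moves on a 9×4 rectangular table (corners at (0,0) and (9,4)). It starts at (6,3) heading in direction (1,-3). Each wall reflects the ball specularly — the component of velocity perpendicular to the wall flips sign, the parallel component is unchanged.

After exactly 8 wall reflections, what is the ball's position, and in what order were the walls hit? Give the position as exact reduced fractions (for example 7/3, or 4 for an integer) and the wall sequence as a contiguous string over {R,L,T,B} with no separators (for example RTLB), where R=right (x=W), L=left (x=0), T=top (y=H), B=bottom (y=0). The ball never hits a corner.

Final position: (3,0)
Wall sequence: BTRBTBTB

1. t=1 → B at (7,0); v=(1,3)
2. t=4/3 → T at (25/3,4); v=(1,-3)
3. t=2/3 → R at (9,2); v=(-1,-3)
4. t=2/3 → B at (25/3,0); v=(-1,3)
5. t=4/3 → T at (7,4); v=(-1,-3)
6. t=4/3 → B at (17/3,0); v=(-1,3)
7. t=4/3 → T at (13/3,4); v=(-1,-3)
8. t=4/3 → B at (3,0); v=(-1,3)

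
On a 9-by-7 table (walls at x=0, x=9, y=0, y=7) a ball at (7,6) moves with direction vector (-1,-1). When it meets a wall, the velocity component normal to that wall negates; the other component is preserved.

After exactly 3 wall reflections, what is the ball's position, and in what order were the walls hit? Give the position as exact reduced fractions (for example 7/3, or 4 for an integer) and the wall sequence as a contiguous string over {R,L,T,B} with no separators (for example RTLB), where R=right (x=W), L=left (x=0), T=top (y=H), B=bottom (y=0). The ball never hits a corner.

Final position: (6,7)
Wall sequence: BLT

1. t=6 → B at (1,0); v=(-1,1)
2. t=1 → L at (0,1); v=(1,1)
3. t=6 → T at (6,7); v=(1,-1)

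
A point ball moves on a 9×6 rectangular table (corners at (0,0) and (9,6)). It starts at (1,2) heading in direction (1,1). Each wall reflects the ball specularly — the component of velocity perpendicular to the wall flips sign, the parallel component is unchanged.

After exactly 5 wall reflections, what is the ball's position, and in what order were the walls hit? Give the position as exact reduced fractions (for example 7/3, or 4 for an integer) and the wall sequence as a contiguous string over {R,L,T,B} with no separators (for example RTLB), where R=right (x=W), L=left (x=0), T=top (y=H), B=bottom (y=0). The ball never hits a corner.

1. t=4 → T at (5,6); v=(1,-1)
2. t=4 → R at (9,2); v=(-1,-1)
3. t=2 → B at (7,0); v=(-1,1)
4. t=6 → T at (1,6); v=(-1,-1)
5. t=1 → L at (0,5); v=(1,-1)

Final position: (0,5)
Wall sequence: TRBTL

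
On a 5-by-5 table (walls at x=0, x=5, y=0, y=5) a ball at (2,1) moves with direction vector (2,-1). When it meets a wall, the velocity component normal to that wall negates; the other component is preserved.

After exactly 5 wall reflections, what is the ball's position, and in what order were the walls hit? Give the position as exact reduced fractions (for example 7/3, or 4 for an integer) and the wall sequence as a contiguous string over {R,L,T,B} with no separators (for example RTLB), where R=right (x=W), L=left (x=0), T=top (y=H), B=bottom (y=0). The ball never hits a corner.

Final position: (5,9/2)
Wall sequence: BRLTR

1. t=1 → B at (4,0); v=(2,1)
2. t=1/2 → R at (5,1/2); v=(-2,1)
3. t=5/2 → L at (0,3); v=(2,1)
4. t=2 → T at (4,5); v=(2,-1)
5. t=1/2 → R at (5,9/2); v=(-2,-1)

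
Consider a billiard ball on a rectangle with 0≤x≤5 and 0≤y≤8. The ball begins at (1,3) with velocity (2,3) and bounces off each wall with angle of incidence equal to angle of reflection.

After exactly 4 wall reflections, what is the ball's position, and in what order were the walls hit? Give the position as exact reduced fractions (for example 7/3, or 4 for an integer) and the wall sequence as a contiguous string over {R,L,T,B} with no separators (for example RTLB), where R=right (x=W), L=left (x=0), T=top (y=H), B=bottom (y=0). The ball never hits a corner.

1. t=5/3 → T at (13/3,8); v=(2,-3)
2. t=1/3 → R at (5,7); v=(-2,-3)
3. t=7/3 → B at (1/3,0); v=(-2,3)
4. t=1/6 → L at (0,1/2); v=(2,3)

Final position: (0,1/2)
Wall sequence: TRBL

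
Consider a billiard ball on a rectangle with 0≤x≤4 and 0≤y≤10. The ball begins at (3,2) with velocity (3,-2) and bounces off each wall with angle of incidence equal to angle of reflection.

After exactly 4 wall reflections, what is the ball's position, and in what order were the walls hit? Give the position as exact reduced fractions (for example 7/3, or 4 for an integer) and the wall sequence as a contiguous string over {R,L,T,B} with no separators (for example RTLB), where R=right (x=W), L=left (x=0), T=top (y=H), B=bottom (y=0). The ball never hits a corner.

1. t=1/3 → R at (4,4/3); v=(-3,-2)
2. t=2/3 → B at (2,0); v=(-3,2)
3. t=2/3 → L at (0,4/3); v=(3,2)
4. t=4/3 → R at (4,4); v=(-3,2)

Final position: (4,4)
Wall sequence: RBLR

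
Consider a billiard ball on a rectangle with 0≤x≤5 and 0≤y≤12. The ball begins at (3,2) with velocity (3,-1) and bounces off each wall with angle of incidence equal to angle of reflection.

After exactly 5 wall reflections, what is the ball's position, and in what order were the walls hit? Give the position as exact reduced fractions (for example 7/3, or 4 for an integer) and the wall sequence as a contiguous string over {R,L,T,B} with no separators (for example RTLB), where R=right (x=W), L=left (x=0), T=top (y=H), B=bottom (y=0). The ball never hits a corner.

1. t=2/3 → R at (5,4/3); v=(-3,-1)
2. t=4/3 → B at (1,0); v=(-3,1)
3. t=1/3 → L at (0,1/3); v=(3,1)
4. t=5/3 → R at (5,2); v=(-3,1)
5. t=5/3 → L at (0,11/3); v=(3,1)

Final position: (0,11/3)
Wall sequence: RBLRL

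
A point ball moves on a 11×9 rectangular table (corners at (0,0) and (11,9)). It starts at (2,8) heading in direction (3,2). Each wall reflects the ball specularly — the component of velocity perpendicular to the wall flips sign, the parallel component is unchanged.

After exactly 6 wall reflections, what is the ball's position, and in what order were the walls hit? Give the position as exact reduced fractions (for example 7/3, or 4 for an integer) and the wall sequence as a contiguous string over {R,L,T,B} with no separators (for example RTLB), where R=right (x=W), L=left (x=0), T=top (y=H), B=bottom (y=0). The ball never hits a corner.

1. t=1/2 → T at (7/2,9); v=(3,-2)
2. t=5/2 → R at (11,4); v=(-3,-2)
3. t=2 → B at (5,0); v=(-3,2)
4. t=5/3 → L at (0,10/3); v=(3,2)
5. t=17/6 → T at (17/2,9); v=(3,-2)
6. t=5/6 → R at (11,22/3); v=(-3,-2)

Final position: (11,22/3)
Wall sequence: TRBLTR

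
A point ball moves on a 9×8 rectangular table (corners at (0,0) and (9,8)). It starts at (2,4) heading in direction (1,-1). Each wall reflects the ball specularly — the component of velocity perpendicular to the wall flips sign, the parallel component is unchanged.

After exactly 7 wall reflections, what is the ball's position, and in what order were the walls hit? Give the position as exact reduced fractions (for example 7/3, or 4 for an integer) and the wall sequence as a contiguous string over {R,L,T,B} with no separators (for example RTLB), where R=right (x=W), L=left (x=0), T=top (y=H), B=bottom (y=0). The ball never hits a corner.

Final position: (6,8)
Wall sequence: BRTLBRT

1. t=4 → B at (6,0); v=(1,1)
2. t=3 → R at (9,3); v=(-1,1)
3. t=5 → T at (4,8); v=(-1,-1)
4. t=4 → L at (0,4); v=(1,-1)
5. t=4 → B at (4,0); v=(1,1)
6. t=5 → R at (9,5); v=(-1,1)
7. t=3 → T at (6,8); v=(-1,-1)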